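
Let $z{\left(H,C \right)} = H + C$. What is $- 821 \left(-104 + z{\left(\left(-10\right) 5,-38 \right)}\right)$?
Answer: $157632$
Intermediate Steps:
$z{\left(H,C \right)} = C + H$
$- 821 \left(-104 + z{\left(\left(-10\right) 5,-38 \right)}\right) = - 821 \left(-104 - 88\right) = \left(-821\right) \left(-192\right) = 157632$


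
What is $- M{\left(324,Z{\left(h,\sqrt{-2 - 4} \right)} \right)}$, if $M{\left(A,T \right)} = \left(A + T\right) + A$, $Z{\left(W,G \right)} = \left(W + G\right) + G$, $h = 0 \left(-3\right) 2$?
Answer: $-648 - 2 i \sqrt{6} \approx -648.0 - 4.899 i$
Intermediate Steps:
$h = 0$ ($h = 0 \cdot 2 = 0$)
$Z{\left(W,G \right)} = W + 2 G$ ($Z{\left(W,G \right)} = \left(G + W\right) + G = W + 2 G$)
$M{\left(A,T \right)} = T + 2 A$
$- M{\left(324,Z{\left(h,\sqrt{-2 - 4} \right)} \right)} = - (\left(0 + 2 \sqrt{-2 - 4}\right) + 2 \cdot 324) = - (\left(0 + 2 \sqrt{-6}\right) + 648) = - (\left(0 + 2 i \sqrt{6}\right) + 648) = - (2 i \sqrt{6} + 648) = - (648 + 2 i \sqrt{6}) = -648 - 2 i \sqrt{6}$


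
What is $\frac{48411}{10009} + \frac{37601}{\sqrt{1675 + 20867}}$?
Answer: $\frac{48411}{10009} + \frac{37601 \sqrt{78}}{1326} \approx 255.28$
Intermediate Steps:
$\frac{48411}{10009} + \frac{37601}{\sqrt{1675 + 20867}} = 48411 \cdot \frac{1}{10009} + \frac{37601}{\sqrt{22542}} = \frac{48411}{10009} + \frac{37601}{17 \sqrt{78}} = \frac{48411}{10009} + 37601 \frac{\sqrt{78}}{1326} = \frac{48411}{10009} + \frac{37601 \sqrt{78}}{1326}$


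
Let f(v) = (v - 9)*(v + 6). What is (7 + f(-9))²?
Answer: 3721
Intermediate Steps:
f(v) = (-9 + v)*(6 + v)
(7 + f(-9))² = (7 + (-54 + (-9)² - 3*(-9)))² = (7 + (-54 + 81 + 27))² = (7 + 54)² = 61² = 3721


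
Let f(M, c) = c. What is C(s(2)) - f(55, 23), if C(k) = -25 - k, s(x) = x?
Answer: -50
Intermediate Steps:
C(s(2)) - f(55, 23) = (-25 - 1*2) - 1*23 = (-25 - 2) - 23 = -27 - 23 = -50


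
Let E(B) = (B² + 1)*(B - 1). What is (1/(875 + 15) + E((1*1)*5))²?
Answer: 8567538721/792100 ≈ 10816.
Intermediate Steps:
E(B) = (1 + B²)*(-1 + B)
(1/(875 + 15) + E((1*1)*5))² = (1/(875 + 15) + (-1 + (1*1)*5 + ((1*1)*5)³ - ((1*1)*5)²))² = (1/890 + (-1 + 1*5 + (1*5)³ - (1*5)²))² = (1/890 + (-1 + 5 + 5³ - 1*5²))² = (1/890 + (-1 + 5 + 125 - 1*25))² = (1/890 + (-1 + 5 + 125 - 25))² = (1/890 + 104)² = (92561/890)² = 8567538721/792100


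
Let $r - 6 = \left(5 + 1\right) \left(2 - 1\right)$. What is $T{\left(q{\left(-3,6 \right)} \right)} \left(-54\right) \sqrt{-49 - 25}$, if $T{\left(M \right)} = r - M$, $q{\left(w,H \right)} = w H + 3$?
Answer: $- 1458 i \sqrt{74} \approx - 12542.0 i$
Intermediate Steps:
$q{\left(w,H \right)} = 3 + H w$ ($q{\left(w,H \right)} = H w + 3 = 3 + H w$)
$r = 12$ ($r = 6 + \left(5 + 1\right) \left(2 - 1\right) = 6 + 6 \cdot 1 = 6 + 6 = 12$)
$T{\left(M \right)} = 12 - M$
$T{\left(q{\left(-3,6 \right)} \right)} \left(-54\right) \sqrt{-49 - 25} = \left(12 - \left(3 + 6 \left(-3\right)\right)\right) \left(-54\right) \sqrt{-49 - 25} = \left(12 - \left(3 - 18\right)\right) \left(-54\right) \sqrt{-74} = \left(12 - -15\right) \left(-54\right) i \sqrt{74} = \left(12 + 15\right) \left(-54\right) i \sqrt{74} = 27 \left(-54\right) i \sqrt{74} = - 1458 i \sqrt{74}$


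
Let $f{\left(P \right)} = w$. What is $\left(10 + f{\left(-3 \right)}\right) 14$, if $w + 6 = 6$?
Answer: $140$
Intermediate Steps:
$w = 0$ ($w = -6 + 6 = 0$)
$f{\left(P \right)} = 0$
$\left(10 + f{\left(-3 \right)}\right) 14 = \left(10 + 0\right) 14 = 10 \cdot 14 = 140$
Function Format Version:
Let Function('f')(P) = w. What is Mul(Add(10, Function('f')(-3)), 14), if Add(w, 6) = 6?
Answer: 140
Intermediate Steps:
w = 0 (w = Add(-6, 6) = 0)
Function('f')(P) = 0
Mul(Add(10, Function('f')(-3)), 14) = Mul(Add(10, 0), 14) = Mul(10, 14) = 140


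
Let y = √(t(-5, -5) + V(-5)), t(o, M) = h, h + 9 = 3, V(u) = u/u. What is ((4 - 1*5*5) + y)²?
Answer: (21 - I*√5)² ≈ 436.0 - 93.915*I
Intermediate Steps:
V(u) = 1
h = -6 (h = -9 + 3 = -6)
t(o, M) = -6
y = I*√5 (y = √(-6 + 1) = √(-5) = I*√5 ≈ 2.2361*I)
((4 - 1*5*5) + y)² = ((4 - 1*5*5) + I*√5)² = ((4 - 5*5) + I*√5)² = ((4 - 25) + I*√5)² = (-21 + I*√5)²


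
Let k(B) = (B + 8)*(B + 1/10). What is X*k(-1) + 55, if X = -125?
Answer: 1685/2 ≈ 842.50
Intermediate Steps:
k(B) = (8 + B)*(1/10 + B) (k(B) = (8 + B)*(B + 1/10) = (8 + B)*(1/10 + B))
X*k(-1) + 55 = -125*(4/5 + (-1)**2 + (81/10)*(-1)) + 55 = -125*(4/5 + 1 - 81/10) + 55 = -125*(-63/10) + 55 = 1575/2 + 55 = 1685/2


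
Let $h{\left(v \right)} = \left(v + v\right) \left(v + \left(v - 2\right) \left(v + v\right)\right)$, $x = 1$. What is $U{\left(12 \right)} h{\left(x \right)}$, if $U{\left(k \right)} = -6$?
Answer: $12$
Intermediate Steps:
$h{\left(v \right)} = 2 v \left(v + 2 v \left(-2 + v\right)\right)$ ($h{\left(v \right)} = 2 v \left(v + \left(-2 + v\right) 2 v\right) = 2 v \left(v + 2 v \left(-2 + v\right)\right)$)
$U{\left(12 \right)} h{\left(x \right)} = - 6 \cdot 1^{2} \left(-6 + 4 \cdot 1\right) = - 6 \cdot 1 \left(-6 + 4\right) = - 6 \cdot 1 \left(-2\right) = \left(-6\right) \left(-2\right) = 12$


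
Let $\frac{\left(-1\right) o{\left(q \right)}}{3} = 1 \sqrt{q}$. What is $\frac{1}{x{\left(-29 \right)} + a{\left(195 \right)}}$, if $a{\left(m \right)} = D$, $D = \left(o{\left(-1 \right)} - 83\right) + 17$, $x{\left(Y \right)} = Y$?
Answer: $- \frac{95}{9034} + \frac{3 i}{9034} \approx -0.010516 + 0.00033208 i$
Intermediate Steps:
$o{\left(q \right)} = - 3 \sqrt{q}$ ($o{\left(q \right)} = - 3 \cdot 1 \sqrt{q} = - 3 \sqrt{q}$)
$D = -66 - 3 i$ ($D = \left(- 3 \sqrt{-1} - 83\right) + 17 = \left(- 3 i - 83\right) + 17 = \left(-83 - 3 i\right) + 17 = -66 - 3 i \approx -66.0 - 3.0 i$)
$a{\left(m \right)} = -66 - 3 i$
$\frac{1}{x{\left(-29 \right)} + a{\left(195 \right)}} = \frac{1}{-29 - \left(66 + 3 i\right)} = \frac{1}{-95 - 3 i} = \frac{-95 + 3 i}{9034}$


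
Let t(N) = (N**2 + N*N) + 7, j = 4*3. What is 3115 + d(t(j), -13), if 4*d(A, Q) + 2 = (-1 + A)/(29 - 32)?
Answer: 3090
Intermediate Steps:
j = 12
t(N) = 7 + 2*N**2 (t(N) = (N**2 + N**2) + 7 = 2*N**2 + 7 = 7 + 2*N**2)
d(A, Q) = -5/12 - A/12 (d(A, Q) = -1/2 + ((-1 + A)/(29 - 32))/4 = -1/2 + ((-1 + A)/(-3))/4 = -1/2 + ((-1 + A)*(-1/3))/4 = -1/2 + (1/3 - A/3)/4 = -1/2 + (1/12 - A/12) = -5/12 - A/12)
3115 + d(t(j), -13) = 3115 + (-5/12 - (7 + 2*12**2)/12) = 3115 + (-5/12 - (7 + 2*144)/12) = 3115 + (-5/12 - (7 + 288)/12) = 3115 + (-5/12 - 1/12*295) = 3115 + (-5/12 - 295/12) = 3115 - 25 = 3090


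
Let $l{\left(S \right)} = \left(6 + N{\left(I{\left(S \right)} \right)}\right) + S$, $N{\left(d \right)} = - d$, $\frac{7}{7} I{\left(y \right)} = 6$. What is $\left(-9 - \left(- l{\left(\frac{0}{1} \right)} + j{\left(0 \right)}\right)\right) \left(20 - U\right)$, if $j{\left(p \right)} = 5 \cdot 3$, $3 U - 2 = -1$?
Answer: $-472$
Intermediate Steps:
$U = \frac{1}{3}$ ($U = \frac{2}{3} + \frac{1}{3} \left(-1\right) = \frac{2}{3} - \frac{1}{3} = \frac{1}{3} \approx 0.33333$)
$I{\left(y \right)} = 6$
$j{\left(p \right)} = 15$
$l{\left(S \right)} = S$ ($l{\left(S \right)} = \left(6 - 6\right) + S = 0 + S = S$)
$\left(-9 - \left(- l{\left(\frac{0}{1} \right)} + j{\left(0 \right)}\right)\right) \left(20 - U\right) = \left(-9 + \left(\frac{0}{1} - 15\right)\right) \left(20 - \frac{1}{3}\right) = \left(-9 + \left(0 \cdot 1 - 15\right)\right) \left(20 - \frac{1}{3}\right) = \left(-9 + \left(0 - 15\right)\right) \frac{59}{3} = \left(-9 - 15\right) \frac{59}{3} = \left(-24\right) \frac{59}{3} = -472$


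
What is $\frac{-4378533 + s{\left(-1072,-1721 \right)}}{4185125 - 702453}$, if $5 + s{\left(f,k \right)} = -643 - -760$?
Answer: $- \frac{4378421}{3482672} \approx -1.2572$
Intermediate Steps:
$s{\left(f,k \right)} = 112$ ($s{\left(f,k \right)} = -5 - -117 = -5 + \left(-643 + 760\right) = -5 + 117 = 112$)
$\frac{-4378533 + s{\left(-1072,-1721 \right)}}{4185125 - 702453} = \frac{-4378533 + 112}{4185125 - 702453} = - \frac{4378421}{3482672}$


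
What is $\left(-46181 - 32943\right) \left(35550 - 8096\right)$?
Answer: $-2172270296$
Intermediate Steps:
$\left(-46181 - 32943\right) \left(35550 - 8096\right) = \left(-79124\right) 27454 = -2172270296$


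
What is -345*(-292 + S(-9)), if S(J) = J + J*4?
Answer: 116265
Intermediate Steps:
S(J) = 5*J (S(J) = J + 4*J = 5*J)
-345*(-292 + S(-9)) = -345*(-292 + 5*(-9)) = -345*(-292 - 45) = -345*(-337) = 116265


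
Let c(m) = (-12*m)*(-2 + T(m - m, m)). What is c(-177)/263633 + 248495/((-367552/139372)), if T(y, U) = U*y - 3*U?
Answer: -2282513334009157/24224709104 ≈ -94223.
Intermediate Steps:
T(y, U) = -3*U + U*y
c(m) = -12*m*(-2 - 3*m) (c(m) = (-12*m)*(-2 + m*(-3 + (m - m))) = (-12*m)*(-2 + m*(-3 + 0)) = (-12*m)*(-2 + m*(-3)) = (-12*m)*(-2 - 3*m) = -12*m*(-2 - 3*m))
c(-177)/263633 + 248495/((-367552/139372)) = (12*(-177)*(2 + 3*(-177)))/263633 + 248495/((-367552/139372)) = (12*(-177)*(2 - 531))*(1/263633) + 248495/((-367552*1/139372)) = (12*(-177)*(-529))*(1/263633) + 248495/(-91888/34843) = 1123596*(1/263633) + 248495*(-34843/91888) = 1123596/263633 - 8658311285/91888 = -2282513334009157/24224709104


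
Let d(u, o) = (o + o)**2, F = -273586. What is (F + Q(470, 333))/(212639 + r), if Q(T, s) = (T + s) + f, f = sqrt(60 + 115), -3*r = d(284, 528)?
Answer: 272783/159073 - 5*sqrt(7)/159073 ≈ 1.7147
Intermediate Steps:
d(u, o) = 4*o**2 (d(u, o) = (2*o)**2 = 4*o**2)
r = -371712 (r = -4*528**2/3 = -4*278784/3 = -1/3*1115136 = -371712)
f = 5*sqrt(7) (f = sqrt(175) = 5*sqrt(7) ≈ 13.229)
Q(T, s) = T + s + 5*sqrt(7) (Q(T, s) = (T + s) + 5*sqrt(7) = T + s + 5*sqrt(7))
(F + Q(470, 333))/(212639 + r) = (-273586 + (470 + 333 + 5*sqrt(7)))/(212639 - 371712) = (-273586 + (803 + 5*sqrt(7)))/(-159073) = (-272783 + 5*sqrt(7))*(-1/159073) = 272783/159073 - 5*sqrt(7)/159073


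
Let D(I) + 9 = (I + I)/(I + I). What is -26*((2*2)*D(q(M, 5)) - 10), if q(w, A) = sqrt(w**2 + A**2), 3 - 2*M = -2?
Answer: 1092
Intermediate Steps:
M = 5/2 (M = 3/2 - 1/2*(-2) = 3/2 + 1 = 5/2 ≈ 2.5000)
q(w, A) = sqrt(A**2 + w**2)
D(I) = -8 (D(I) = -9 + (I + I)/(I + I) = -9 + (2*I)/((2*I)) = -9 + (2*I)*(1/(2*I)) = -9 + 1 = -8)
-26*((2*2)*D(q(M, 5)) - 10) = -26*((2*2)*(-8) - 10) = -26*(4*(-8) - 10) = -26*(-32 - 10) = -26*(-42) = 1092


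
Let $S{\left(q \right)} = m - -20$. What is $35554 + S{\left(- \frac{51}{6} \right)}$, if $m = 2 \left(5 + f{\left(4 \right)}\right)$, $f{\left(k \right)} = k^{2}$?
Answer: $35616$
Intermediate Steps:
$m = 42$ ($m = 2 \left(5 + 4^{2}\right) = 2 \left(5 + 16\right) = 2 \cdot 21 = 42$)
$S{\left(q \right)} = 62$ ($S{\left(q \right)} = 42 - -20 = 42 + 20 = 62$)
$35554 + S{\left(- \frac{51}{6} \right)} = 35554 + 62 = 35616$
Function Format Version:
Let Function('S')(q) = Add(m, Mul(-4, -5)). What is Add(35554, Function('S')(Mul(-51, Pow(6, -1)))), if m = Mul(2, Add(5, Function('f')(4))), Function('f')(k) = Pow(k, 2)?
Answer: 35616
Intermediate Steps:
m = 42 (m = Mul(2, Add(5, Pow(4, 2))) = Mul(2, Add(5, 16)) = Mul(2, 21) = 42)
Function('S')(q) = 62 (Function('S')(q) = Add(42, Mul(-4, -5)) = Add(42, 20) = 62)
Add(35554, Function('S')(Mul(-51, Pow(6, -1)))) = Add(35554, 62) = 35616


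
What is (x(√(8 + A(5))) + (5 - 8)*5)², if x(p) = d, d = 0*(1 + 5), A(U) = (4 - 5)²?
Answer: 225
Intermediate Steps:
A(U) = 1 (A(U) = (-1)² = 1)
d = 0 (d = 0*6 = 0)
x(p) = 0
(x(√(8 + A(5))) + (5 - 8)*5)² = (0 + (5 - 8)*5)² = (0 - 3*5)² = (0 - 15)² = (-15)² = 225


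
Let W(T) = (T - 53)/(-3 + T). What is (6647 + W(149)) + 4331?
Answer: 801442/73 ≈ 10979.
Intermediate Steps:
W(T) = (-53 + T)/(-3 + T)
(6647 + W(149)) + 4331 = (6647 + (-53 + 149)/(-3 + 149)) + 4331 = (6647 + 96/146) + 4331 = (6647 + (1/146)*96) + 4331 = (6647 + 48/73) + 4331 = 485279/73 + 4331 = 801442/73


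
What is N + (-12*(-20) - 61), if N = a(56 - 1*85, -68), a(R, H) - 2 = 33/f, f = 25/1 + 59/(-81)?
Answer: 358519/1966 ≈ 182.36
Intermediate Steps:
f = 1966/81 (f = 25*1 + 59*(-1/81) = 25 - 59/81 = 1966/81 ≈ 24.272)
a(R, H) = 6605/1966 (a(R, H) = 2 + 33/(1966/81) = 2 + 33*(81/1966) = 2 + 2673/1966 = 6605/1966)
N = 6605/1966 ≈ 3.3596
N + (-12*(-20) - 61) = 6605/1966 + (-12*(-20) - 61) = 6605/1966 + (240 - 61) = 6605/1966 + 179 = 358519/1966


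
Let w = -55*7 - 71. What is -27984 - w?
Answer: -27528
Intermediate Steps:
w = -456 (w = -385 - 71 = -456)
-27984 - w = -27984 - 1*(-456) = -27984 + 456 = -27528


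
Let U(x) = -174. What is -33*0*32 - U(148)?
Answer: 174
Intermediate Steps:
-33*0*32 - U(148) = -33*0*32 - 1*(-174) = 0*32 + 174 = 0 + 174 = 174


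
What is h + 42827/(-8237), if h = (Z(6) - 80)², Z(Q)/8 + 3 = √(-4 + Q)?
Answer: 90102901/8237 - 1664*√2 ≈ 8585.5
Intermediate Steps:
Z(Q) = -24 + 8*√(-4 + Q)
h = (-104 + 8*√2)² (h = ((-24 + 8*√(-4 + 6)) - 80)² = ((-24 + 8*√2) - 80)² = (-104 + 8*√2)² ≈ 8590.8)
h + 42827/(-8237) = (10944 - 1664*√2) + 42827/(-8237) = (10944 - 1664*√2) + 42827*(-1/8237) = (10944 - 1664*√2) - 42827/8237 = 90102901/8237 - 1664*√2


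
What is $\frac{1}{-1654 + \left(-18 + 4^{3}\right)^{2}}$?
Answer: $\frac{1}{462} \approx 0.0021645$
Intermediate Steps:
$\frac{1}{-1654 + \left(-18 + 4^{3}\right)^{2}} = \frac{1}{-1654 + \left(-18 + 64\right)^{2}} = \frac{1}{-1654 + 46^{2}} = \frac{1}{-1654 + 2116} = \frac{1}{462}$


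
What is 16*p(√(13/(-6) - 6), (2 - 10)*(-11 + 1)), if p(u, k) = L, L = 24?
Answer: 384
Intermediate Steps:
p(u, k) = 24
16*p(√(13/(-6) - 6), (2 - 10)*(-11 + 1)) = 16*24 = 384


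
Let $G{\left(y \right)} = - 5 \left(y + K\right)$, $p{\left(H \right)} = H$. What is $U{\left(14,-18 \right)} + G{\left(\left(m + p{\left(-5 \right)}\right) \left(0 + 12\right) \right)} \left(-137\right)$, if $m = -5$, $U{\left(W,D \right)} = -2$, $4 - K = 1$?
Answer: $-80147$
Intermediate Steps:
$K = 3$ ($K = 4 - 1 = 3$)
$G{\left(y \right)} = -15 - 5 y$ ($G{\left(y \right)} = - 5 \left(y + 3\right) = - 5 \left(3 + y\right) = -15 - 5 y$)
$U{\left(14,-18 \right)} + G{\left(\left(m + p{\left(-5 \right)}\right) \left(0 + 12\right) \right)} \left(-137\right) = -2 + \left(-15 - 5 \left(-5 - 5\right) \left(0 + 12\right)\right) \left(-137\right) = -2 + \left(-15 - 5 \left(\left(-10\right) 12\right)\right) \left(-137\right) = -2 + \left(-15 - -600\right) \left(-137\right) = -2 + \left(-15 + 600\right) \left(-137\right) = -2 + 585 \left(-137\right) = -2 - 80145 = -80147$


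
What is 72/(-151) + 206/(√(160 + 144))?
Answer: -72/151 + 103*√19/38 ≈ 11.338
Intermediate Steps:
72/(-151) + 206/(√(160 + 144)) = 72*(-1/151) + 206/(√304) = -72/151 + 206/((4*√19)) = -72/151 + 206*(√19/76) = -72/151 + 103*√19/38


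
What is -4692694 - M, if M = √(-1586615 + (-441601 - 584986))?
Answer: -4692694 - I*√2613202 ≈ -4.6927e+6 - 1616.5*I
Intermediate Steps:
M = I*√2613202 (M = √(-1586615 - 1026587) = √(-2613202) = I*√2613202 ≈ 1616.5*I)
-4692694 - M = -4692694 - I*√2613202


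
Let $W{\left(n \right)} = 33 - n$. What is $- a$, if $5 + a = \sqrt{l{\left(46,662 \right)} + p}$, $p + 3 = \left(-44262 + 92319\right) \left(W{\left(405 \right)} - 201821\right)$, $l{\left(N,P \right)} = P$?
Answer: $5 - i \sqrt{9716788342} \approx 5.0 - 98574.0 i$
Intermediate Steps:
$p = -9716789004$ ($p = -3 + \left(-44262 + 92319\right) \left(\left(33 - 405\right) - 201821\right) = -3 + 48057 \left(\left(33 - 405\right) - 201821\right) = -3 + 48057 \left(-372 - 201821\right) = -3 + 48057 \left(-202193\right) = -3 - 9716789001 = -9716789004$)
$a = -5 + i \sqrt{9716788342}$ ($a = -5 + \sqrt{662 - 9716789004} = -5 + \sqrt{-9716788342} = -5 + i \sqrt{9716788342} \approx -5.0 + 98574.0 i$)
$- a = - (-5 + i \sqrt{9716788342}) = 5 - i \sqrt{9716788342}$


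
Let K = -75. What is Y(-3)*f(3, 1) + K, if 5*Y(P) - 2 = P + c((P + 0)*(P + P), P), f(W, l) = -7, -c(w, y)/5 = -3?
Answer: -473/5 ≈ -94.600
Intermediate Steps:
c(w, y) = 15 (c(w, y) = -5*(-3) = 15)
Y(P) = 17/5 + P/5 (Y(P) = ⅖ + (P + 15)/5 = ⅖ + (15 + P)/5 = ⅖ + (3 + P/5) = 17/5 + P/5)
Y(-3)*f(3, 1) + K = (17/5 + (⅕)*(-3))*(-7) - 75 = (17/5 - ⅗)*(-7) - 75 = (14/5)*(-7) - 75 = -98/5 - 75 = -473/5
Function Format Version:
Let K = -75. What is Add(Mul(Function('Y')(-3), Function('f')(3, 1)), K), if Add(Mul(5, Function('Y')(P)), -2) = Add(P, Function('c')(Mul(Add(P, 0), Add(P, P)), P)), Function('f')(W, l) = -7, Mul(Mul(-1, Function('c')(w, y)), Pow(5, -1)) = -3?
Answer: Rational(-473, 5) ≈ -94.600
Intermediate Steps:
Function('c')(w, y) = 15 (Function('c')(w, y) = Mul(-5, -3) = 15)
Function('Y')(P) = Add(Rational(17, 5), Mul(Rational(1, 5), P)) (Function('Y')(P) = Add(Rational(2, 5), Mul(Rational(1, 5), Add(P, 15))) = Add(Rational(2, 5), Mul(Rational(1, 5), Add(15, P))) = Add(Rational(2, 5), Add(3, Mul(Rational(1, 5), P))) = Add(Rational(17, 5), Mul(Rational(1, 5), P)))
Add(Mul(Function('Y')(-3), Function('f')(3, 1)), K) = Add(Mul(Add(Rational(17, 5), Mul(Rational(1, 5), -3)), -7), -75) = Add(Mul(Add(Rational(17, 5), Rational(-3, 5)), -7), -75) = Add(Mul(Rational(14, 5), -7), -75) = Add(Rational(-98, 5), -75) = Rational(-473, 5)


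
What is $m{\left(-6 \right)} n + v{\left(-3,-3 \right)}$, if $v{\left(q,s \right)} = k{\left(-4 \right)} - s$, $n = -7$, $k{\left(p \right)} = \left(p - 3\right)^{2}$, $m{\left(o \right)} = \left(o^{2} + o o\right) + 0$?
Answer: $-452$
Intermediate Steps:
$m{\left(o \right)} = 2 o^{2}$ ($m{\left(o \right)} = \left(o^{2} + o^{2}\right) + 0 = 2 o^{2} + 0 = 2 o^{2}$)
$k{\left(p \right)} = \left(-3 + p\right)^{2}$
$v{\left(q,s \right)} = 49 - s$ ($v{\left(q,s \right)} = \left(-3 - 4\right)^{2} - s = \left(-7\right)^{2} - s = 49 - s$)
$m{\left(-6 \right)} n + v{\left(-3,-3 \right)} = 2 \left(-6\right)^{2} \left(-7\right) + \left(49 - -3\right) = 2 \cdot 36 \left(-7\right) + \left(49 + 3\right) = 72 \left(-7\right) + 52 = -504 + 52 = -452$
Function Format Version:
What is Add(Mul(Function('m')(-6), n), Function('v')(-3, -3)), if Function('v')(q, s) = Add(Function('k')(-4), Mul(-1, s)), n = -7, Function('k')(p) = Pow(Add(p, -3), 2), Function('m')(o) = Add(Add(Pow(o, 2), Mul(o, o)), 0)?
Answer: -452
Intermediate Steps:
Function('m')(o) = Mul(2, Pow(o, 2)) (Function('m')(o) = Add(Add(Pow(o, 2), Pow(o, 2)), 0) = Add(Mul(2, Pow(o, 2)), 0) = Mul(2, Pow(o, 2)))
Function('k')(p) = Pow(Add(-3, p), 2)
Function('v')(q, s) = Add(49, Mul(-1, s)) (Function('v')(q, s) = Add(Pow(Add(-3, -4), 2), Mul(-1, s)) = Add(Pow(-7, 2), Mul(-1, s)) = Add(49, Mul(-1, s)))
Add(Mul(Function('m')(-6), n), Function('v')(-3, -3)) = Add(Mul(Mul(2, Pow(-6, 2)), -7), Add(49, Mul(-1, -3))) = Add(Mul(Mul(2, 36), -7), Add(49, 3)) = Add(Mul(72, -7), 52) = Add(-504, 52) = -452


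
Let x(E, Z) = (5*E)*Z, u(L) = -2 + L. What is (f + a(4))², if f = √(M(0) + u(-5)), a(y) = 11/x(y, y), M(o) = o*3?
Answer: -44679/6400 + 11*I*√7/40 ≈ -6.9811 + 0.72758*I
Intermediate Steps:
x(E, Z) = 5*E*Z
M(o) = 3*o
a(y) = 11/(5*y²) (a(y) = 11/((5*y*y)) = 11/((5*y²)) = 11*(1/(5*y²)) = 11/(5*y²))
f = I*√7 (f = √(3*0 + (-2 - 5)) = √(0 - 7) = √(-7) = I*√7 ≈ 2.6458*I)
(f + a(4))² = (I*√7 + (11/5)/4²)² = (I*√7 + (11/5)*(1/16))² = (I*√7 + 11/80)² = (11/80 + I*√7)²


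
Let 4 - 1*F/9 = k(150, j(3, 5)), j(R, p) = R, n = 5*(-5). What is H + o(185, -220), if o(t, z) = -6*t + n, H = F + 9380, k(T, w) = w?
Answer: 8254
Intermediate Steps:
n = -25
F = 9 (F = 36 - 9*3 = 36 - 27 = 9)
H = 9389 (H = 9 + 9380 = 9389)
o(t, z) = -25 - 6*t (o(t, z) = -6*t - 25 = -25 - 6*t)
H + o(185, -220) = 9389 + (-25 - 6*185) = 9389 + (-25 - 1110) = 9389 - 1135 = 8254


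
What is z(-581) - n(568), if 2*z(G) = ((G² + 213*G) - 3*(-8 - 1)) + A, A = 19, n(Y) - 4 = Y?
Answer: 106355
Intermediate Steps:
n(Y) = 4 + Y
z(G) = 23 + G²/2 + 213*G/2 (z(G) = (((G² + 213*G) - 3*(-8 - 1)) + 19)/2 = (((G² + 213*G) - 3*(-9)) + 19)/2 = (((G² + 213*G) + 27) + 19)/2 = ((27 + G² + 213*G) + 19)/2 = (46 + G² + 213*G)/2 = 23 + G²/2 + 213*G/2)
z(-581) - n(568) = (23 + (½)*(-581)² + (213/2)*(-581)) - (4 + 568) = (23 + (½)*337561 - 123753/2) - 1*572 = (23 + 337561/2 - 123753/2) - 572 = 106927 - 572 = 106355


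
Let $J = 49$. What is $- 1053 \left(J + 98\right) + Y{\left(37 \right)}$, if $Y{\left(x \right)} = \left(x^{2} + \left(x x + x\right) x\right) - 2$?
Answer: $-101402$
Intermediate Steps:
$Y{\left(x \right)} = -2 + x^{2} + x \left(x + x^{2}\right)$ ($Y{\left(x \right)} = \left(x^{2} + \left(x^{2} + x\right) x\right) - 2 = \left(x^{2} + \left(x + x^{2}\right) x\right) - 2 = \left(x^{2} + x \left(x + x^{2}\right)\right) - 2 = -2 + x^{2} + x \left(x + x^{2}\right)$)
$- 1053 \left(J + 98\right) + Y{\left(37 \right)} = - 1053 \left(49 + 98\right) + \left(-2 + 37^{3} + 2 \cdot 37^{2}\right) = \left(-1053\right) 147 + \left(-2 + 50653 + 2 \cdot 1369\right) = -154791 + \left(-2 + 50653 + 2738\right) = -154791 + 53389 = -101402$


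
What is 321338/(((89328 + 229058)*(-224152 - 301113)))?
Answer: -160669/83618511145 ≈ -1.9215e-6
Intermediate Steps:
321338/(((89328 + 229058)*(-224152 - 301113))) = 321338/((318386*(-525265))) = 321338/(-167237022290) = 321338*(-1/167237022290) = -160669/83618511145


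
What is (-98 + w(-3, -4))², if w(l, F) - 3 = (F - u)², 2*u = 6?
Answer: 2116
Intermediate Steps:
u = 3 (u = (½)*6 = 3)
w(l, F) = 3 + (-3 + F)² (w(l, F) = 3 + (F - 1*3)² = 3 + (F - 3)² = 3 + (-3 + F)²)
(-98 + w(-3, -4))² = (-98 + (3 + (-3 - 4)²))² = (-98 + (3 + (-7)²))² = (-98 + (3 + 49))² = (-98 + 52)² = (-46)² = 2116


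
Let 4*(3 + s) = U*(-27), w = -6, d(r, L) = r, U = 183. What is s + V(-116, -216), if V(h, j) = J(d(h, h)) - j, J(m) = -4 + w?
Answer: -4129/4 ≈ -1032.3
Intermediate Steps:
J(m) = -10 (J(m) = -4 - 6 = -10)
V(h, j) = -10 - j
s = -4953/4 (s = -3 + (183*(-27))/4 = -3 + (¼)*(-4941) = -3 - 4941/4 = -4953/4 ≈ -1238.3)
s + V(-116, -216) = -4953/4 + (-10 - 1*(-216)) = -4953/4 + (-10 + 216) = -4953/4 + 206 = -4129/4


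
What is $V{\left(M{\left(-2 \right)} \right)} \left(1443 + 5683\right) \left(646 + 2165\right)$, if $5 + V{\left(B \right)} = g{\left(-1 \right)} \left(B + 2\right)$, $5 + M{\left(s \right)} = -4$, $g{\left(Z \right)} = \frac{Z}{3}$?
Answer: $-53416496$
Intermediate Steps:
$g{\left(Z \right)} = \frac{Z}{3}$ ($g{\left(Z \right)} = Z \frac{1}{3} = \frac{Z}{3}$)
$M{\left(s \right)} = -9$ ($M{\left(s \right)} = -5 - 4 = -9$)
$V{\left(B \right)} = - \frac{17}{3} - \frac{B}{3}$ ($V{\left(B \right)} = -5 + \frac{1}{3} \left(-1\right) \left(B + 2\right) = -5 - \frac{2 + B}{3} = -5 - \left(\frac{2}{3} + \frac{B}{3}\right) = - \frac{17}{3} - \frac{B}{3}$)
$V{\left(M{\left(-2 \right)} \right)} \left(1443 + 5683\right) \left(646 + 2165\right) = \left(- \frac{17}{3} - -3\right) \left(1443 + 5683\right) \left(646 + 2165\right) = \left(- \frac{17}{3} + 3\right) 7126 \cdot 2811 = \left(- \frac{8}{3}\right) 20031186 = -53416496$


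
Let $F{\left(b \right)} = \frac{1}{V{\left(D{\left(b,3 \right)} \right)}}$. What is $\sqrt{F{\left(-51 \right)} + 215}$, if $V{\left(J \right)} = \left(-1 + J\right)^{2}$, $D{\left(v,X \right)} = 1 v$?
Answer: $\frac{\sqrt{581361}}{52} \approx 14.663$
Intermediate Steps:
$D{\left(v,X \right)} = v$
$F{\left(b \right)} = \frac{1}{\left(-1 + b\right)^{2}}$
$\sqrt{F{\left(-51 \right)} + 215} = \sqrt{\frac{1}{\left(-1 - 51\right)^{2}} + 215} = \sqrt{\frac{1}{2704} + 215} = \sqrt{\frac{581361}{2704}} = \frac{\sqrt{581361}}{52}$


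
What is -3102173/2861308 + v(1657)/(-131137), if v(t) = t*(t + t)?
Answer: -16119104558485/375223347196 ≈ -42.959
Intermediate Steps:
v(t) = 2*t**2 (v(t) = t*(2*t) = 2*t**2)
-3102173/2861308 + v(1657)/(-131137) = -3102173/2861308 + (2*1657**2)/(-131137) = -3102173*1/2861308 + (2*2745649)*(-1/131137) = -3102173/2861308 + 5491298*(-1/131137) = -3102173/2861308 - 5491298/131137 = -16119104558485/375223347196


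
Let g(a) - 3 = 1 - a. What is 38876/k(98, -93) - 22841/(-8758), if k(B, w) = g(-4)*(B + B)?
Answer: 47036337/1716568 ≈ 27.401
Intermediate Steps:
g(a) = 4 - a (g(a) = 3 + (1 - a) = 4 - a)
k(B, w) = 16*B (k(B, w) = (4 - 1*(-4))*(B + B) = (4 + 4)*(2*B) = 8*(2*B) = 16*B)
38876/k(98, -93) - 22841/(-8758) = 38876/((16*98)) - 22841/(-8758) = 38876/1568 - 22841*(-1/8758) = 38876*(1/1568) + 22841/8758 = 9719/392 + 22841/8758 = 47036337/1716568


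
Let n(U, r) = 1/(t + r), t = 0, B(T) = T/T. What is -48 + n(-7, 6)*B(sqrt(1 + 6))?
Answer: -287/6 ≈ -47.833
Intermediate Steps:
B(T) = 1
n(U, r) = 1/r (n(U, r) = 1/(0 + r) = 1/r)
-48 + n(-7, 6)*B(sqrt(1 + 6)) = -48 + 1/6 = -287/6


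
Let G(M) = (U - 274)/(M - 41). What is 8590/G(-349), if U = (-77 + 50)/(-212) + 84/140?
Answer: 3551106000/289669 ≈ 12259.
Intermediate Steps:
U = 771/1060 (U = -27*(-1/212) + 84*(1/140) = 27/212 + ⅗ = 771/1060 ≈ 0.72736)
G(M) = -289669/(1060*(-41 + M)) (G(M) = (771/1060 - 274)/(M - 41) = -289669/(1060*(-41 + M)))
8590/G(-349) = 8590/((-289669/(-43460 + 1060*(-349)))) = 8590/((-289669/(-43460 - 369940))) = 8590/((-289669/(-413400))) = 8590/((-289669*(-1/413400))) = 8590/(289669/413400) = 8590*(413400/289669) = 3551106000/289669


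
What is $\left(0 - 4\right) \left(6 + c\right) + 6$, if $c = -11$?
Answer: $26$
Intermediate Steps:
$\left(0 - 4\right) \left(6 + c\right) + 6 = \left(0 - 4\right) \left(6 - 11\right) + 6 = \left(0 - 4\right) \left(-5\right) + 6 = \left(-4\right) \left(-5\right) + 6 = 20 + 6 = 26$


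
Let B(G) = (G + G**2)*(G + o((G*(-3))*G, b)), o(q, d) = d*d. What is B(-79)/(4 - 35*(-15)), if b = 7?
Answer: -184860/529 ≈ -349.45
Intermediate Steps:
o(q, d) = d**2
B(G) = (49 + G)*(G + G**2) (B(G) = (G + G**2)*(G + 7**2) = (G + G**2)*(G + 49) = (G + G**2)*(49 + G) = (49 + G)*(G + G**2))
B(-79)/(4 - 35*(-15)) = (-79*(49 + (-79)**2 + 50*(-79)))/(4 - 35*(-15)) = (-79*(49 + 6241 - 3950))/(4 + 525) = -79*2340/529 = -184860*1/529 = -184860/529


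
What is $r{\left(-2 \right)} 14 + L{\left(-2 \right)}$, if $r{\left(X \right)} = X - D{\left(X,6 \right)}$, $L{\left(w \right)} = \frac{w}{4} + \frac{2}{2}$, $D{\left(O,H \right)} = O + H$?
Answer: $- \frac{167}{2} \approx -83.5$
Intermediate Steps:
$D{\left(O,H \right)} = H + O$
$L{\left(w \right)} = 1 + \frac{w}{4}$ ($L{\left(w \right)} = w \frac{1}{4} + 2 \cdot \frac{1}{2} = \frac{w}{4} + 1 = 1 + \frac{w}{4}$)
$r{\left(X \right)} = -6$ ($r{\left(X \right)} = X - \left(6 + X\right) = -6$)
$r{\left(-2 \right)} 14 + L{\left(-2 \right)} = \left(-6\right) 14 + \left(1 + \frac{1}{4} \left(-2\right)\right) = -84 + \left(1 - \frac{1}{2}\right) = -84 + \frac{1}{2} = - \frac{167}{2}$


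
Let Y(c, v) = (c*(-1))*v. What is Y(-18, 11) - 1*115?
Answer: 83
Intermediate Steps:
Y(c, v) = -c*v (Y(c, v) = (-c)*v = -c*v)
Y(-18, 11) - 1*115 = -1*(-18)*11 - 1*115 = 198 - 115 = 83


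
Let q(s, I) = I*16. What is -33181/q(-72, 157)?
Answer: -33181/2512 ≈ -13.209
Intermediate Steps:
q(s, I) = 16*I
-33181/q(-72, 157) = -33181/(16*157) = -33181/2512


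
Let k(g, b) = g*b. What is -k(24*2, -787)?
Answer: 37776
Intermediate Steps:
k(g, b) = b*g
-k(24*2, -787) = -(-787)*24*2 = -(-787)*48 = -1*(-37776) = 37776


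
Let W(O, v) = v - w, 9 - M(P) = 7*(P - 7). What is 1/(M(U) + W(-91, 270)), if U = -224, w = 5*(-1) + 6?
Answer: 1/1895 ≈ 0.00052770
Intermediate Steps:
w = 1 (w = -5 + 6 = 1)
M(P) = 58 - 7*P (M(P) = 9 - 7*(P - 7) = 9 - 7*(-7 + P) = 9 - (-49 + 7*P) = 9 + (49 - 7*P) = 58 - 7*P)
W(O, v) = -1 + v (W(O, v) = v - 1*1 = v - 1 = -1 + v)
1/(M(U) + W(-91, 270)) = 1/((58 - 7*(-224)) + (-1 + 270)) = 1/((58 + 1568) + 269) = 1/(1626 + 269) = 1/1895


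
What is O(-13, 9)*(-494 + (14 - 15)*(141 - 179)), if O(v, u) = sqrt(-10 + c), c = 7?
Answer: -456*I*sqrt(3) ≈ -789.82*I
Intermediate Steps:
O(v, u) = I*sqrt(3) (O(v, u) = sqrt(-10 + 7) = sqrt(-3) = I*sqrt(3))
O(-13, 9)*(-494 + (14 - 15)*(141 - 179)) = (I*sqrt(3))*(-494 + (14 - 15)*(141 - 179)) = (I*sqrt(3))*(-494 - 1*(-38)) = (I*sqrt(3))*(-494 + 38) = (I*sqrt(3))*(-456) = -456*I*sqrt(3)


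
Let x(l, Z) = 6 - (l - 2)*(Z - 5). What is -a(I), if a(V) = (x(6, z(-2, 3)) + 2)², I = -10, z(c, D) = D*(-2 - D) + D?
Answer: -5776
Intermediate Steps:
z(c, D) = D + D*(-2 - D)
x(l, Z) = 6 - (-5 + Z)*(-2 + l) (x(l, Z) = 6 - (-2 + l)*(-5 + Z) = 6 - (-5 + Z)*(-2 + l))
a(V) = 5776 (a(V) = ((-4 + 2*(-1*3*(1 + 3)) + 5*6 - 1*(-1*3*(1 + 3))*6) + 2)² = ((-4 + 2*(-1*3*4) + 30 - 1*(-1*3*4)*6) + 2)² = ((-4 + 2*(-12) + 30 - 1*(-12)*6) + 2)² = ((-4 - 24 + 30 + 72) + 2)² = (74 + 2)² = 76² = 5776)
-a(I) = -1*5776 = -5776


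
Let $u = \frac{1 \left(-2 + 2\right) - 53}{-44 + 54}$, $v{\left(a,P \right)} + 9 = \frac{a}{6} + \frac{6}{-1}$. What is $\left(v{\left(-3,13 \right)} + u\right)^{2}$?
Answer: $\frac{10816}{25} \approx 432.64$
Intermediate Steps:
$v{\left(a,P \right)} = -15 + \frac{a}{6}$ ($v{\left(a,P \right)} = -9 + \left(\frac{a}{6} + \frac{6}{-1}\right) = -9 + \left(a \frac{1}{6} + 6 \left(-1\right)\right) = -9 + \left(\frac{a}{6} - 6\right) = -9 + \left(-6 + \frac{a}{6}\right) = -15 + \frac{a}{6}$)
$u = - \frac{53}{10}$ ($u = \frac{1 \cdot 0 - 53}{10} = \left(0 - 53\right) \frac{1}{10} = \left(-53\right) \frac{1}{10} = - \frac{53}{10} \approx -5.3$)
$\left(v{\left(-3,13 \right)} + u\right)^{2} = \left(\left(-15 + \frac{1}{6} \left(-3\right)\right) - \frac{53}{10}\right)^{2} = \left(\left(-15 - \frac{1}{2}\right) - \frac{53}{10}\right)^{2} = \left(- \frac{31}{2} - \frac{53}{10}\right)^{2} = \left(- \frac{104}{5}\right)^{2} = \frac{10816}{25}$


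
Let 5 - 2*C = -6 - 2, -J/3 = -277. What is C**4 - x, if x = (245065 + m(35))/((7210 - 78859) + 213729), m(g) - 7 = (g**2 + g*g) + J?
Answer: 253373327/142080 ≈ 1783.3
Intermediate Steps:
J = 831 (J = -3*(-277) = 831)
C = 13/2 (C = 5/2 - (-6 - 2)/2 = 5/2 - 1/2*(-8) = 5/2 + 4 = 13/2 ≈ 6.5000)
m(g) = 838 + 2*g**2 (m(g) = 7 + ((g**2 + g*g) + 831) = 7 + ((g**2 + g**2) + 831) = 7 + (2*g**2 + 831) = 7 + (831 + 2*g**2) = 838 + 2*g**2)
x = 248353/142080 (x = (245065 + (838 + 2*35**2))/((7210 - 78859) + 213729) = (245065 + (838 + 2*1225))/(-71649 + 213729) = (245065 + (838 + 2450))/142080 = (245065 + 3288)*(1/142080) = 248353*(1/142080) = 248353/142080 ≈ 1.7480)
C**4 - x = (13/2)**4 - 1*248353/142080 = 28561/16 - 248353/142080 = 253373327/142080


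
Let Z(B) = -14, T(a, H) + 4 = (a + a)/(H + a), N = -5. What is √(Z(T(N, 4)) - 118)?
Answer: 2*I*√33 ≈ 11.489*I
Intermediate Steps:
T(a, H) = -4 + 2*a/(H + a) (T(a, H) = -4 + (a + a)/(H + a) = -4 + (2*a)/(H + a) = -4 + 2*a/(H + a))
√(Z(T(N, 4)) - 118) = √(-14 - 118) = √(-132) = 2*I*√33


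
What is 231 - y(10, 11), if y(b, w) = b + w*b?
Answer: 111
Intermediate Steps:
y(b, w) = b + b*w
231 - y(10, 11) = 231 - 10*(1 + 11) = 231 - 10*12 = 231 - 1*120 = 231 - 120 = 111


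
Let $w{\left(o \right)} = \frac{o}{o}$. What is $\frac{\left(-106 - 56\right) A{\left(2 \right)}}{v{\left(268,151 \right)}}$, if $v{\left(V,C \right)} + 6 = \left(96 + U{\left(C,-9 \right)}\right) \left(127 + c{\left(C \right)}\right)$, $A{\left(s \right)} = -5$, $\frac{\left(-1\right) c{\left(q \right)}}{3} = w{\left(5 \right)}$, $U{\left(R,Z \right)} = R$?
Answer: $\frac{405}{15311} \approx 0.026452$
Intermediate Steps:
$w{\left(o \right)} = 1$
$c{\left(q \right)} = -3$ ($c{\left(q \right)} = \left(-3\right) 1 = -3$)
$v{\left(V,C \right)} = 11898 + 124 C$ ($v{\left(V,C \right)} = -6 + \left(96 + C\right) \left(127 - 3\right) = -6 + \left(96 + C\right) 124 = -6 + \left(11904 + 124 C\right) = 11898 + 124 C$)
$\frac{\left(-106 - 56\right) A{\left(2 \right)}}{v{\left(268,151 \right)}} = \frac{\left(-106 - 56\right) \left(-5\right)}{11898 + 124 \cdot 151} = \frac{\left(-162\right) \left(-5\right)}{11898 + 18724} = \frac{810}{30622} = 810 \cdot \frac{1}{30622} = \frac{405}{15311}$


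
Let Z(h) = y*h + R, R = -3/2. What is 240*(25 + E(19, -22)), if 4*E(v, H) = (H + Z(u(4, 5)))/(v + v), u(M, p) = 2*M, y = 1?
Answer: 113535/19 ≈ 5975.5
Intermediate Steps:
R = -3/2 (R = -3*1/2 = -3/2 ≈ -1.5000)
Z(h) = -3/2 + h (Z(h) = 1*h - 3/2 = h - 3/2 = -3/2 + h)
E(v, H) = (13/2 + H)/(8*v) (E(v, H) = ((H + (-3/2 + 2*4))/(v + v))/4 = ((H + (-3/2 + 8))/((2*v)))/4 = ((H + 13/2)*(1/(2*v)))/4 = ((13/2 + H)*(1/(2*v)))/4 = ((13/2 + H)/(2*v))/4 = (13/2 + H)/(8*v))
240*(25 + E(19, -22)) = 240*(25 + (1/16)*(13 + 2*(-22))/19) = 240*(25 + (1/16)*(1/19)*(13 - 44)) = 240*(25 + (1/16)*(1/19)*(-31)) = 240*(25 - 31/304) = 240*(7569/304) = 113535/19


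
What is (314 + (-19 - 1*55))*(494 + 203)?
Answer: 167280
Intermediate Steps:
(314 + (-19 - 1*55))*(494 + 203) = (314 + (-19 - 55))*697 = (314 - 74)*697 = 240*697 = 167280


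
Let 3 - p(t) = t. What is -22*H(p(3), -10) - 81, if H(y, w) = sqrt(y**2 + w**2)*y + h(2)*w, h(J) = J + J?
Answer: 799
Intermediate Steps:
h(J) = 2*J
p(t) = 3 - t
H(y, w) = 4*w + y*sqrt(w**2 + y**2) (H(y, w) = sqrt(y**2 + w**2)*y + (2*2)*w = sqrt(w**2 + y**2)*y + 4*w = y*sqrt(w**2 + y**2) + 4*w = 4*w + y*sqrt(w**2 + y**2))
-22*H(p(3), -10) - 81 = -22*(4*(-10) + (3 - 1*3)*sqrt((-10)**2 + (3 - 1*3)**2)) - 81 = -22*(-40 + (3 - 3)*sqrt(100 + (3 - 3)**2)) - 81 = -22*(-40 + 0*sqrt(100 + 0**2)) - 81 = -22*(-40 + 0*sqrt(100 + 0)) - 81 = -22*(-40 + 0*sqrt(100)) - 81 = -22*(-40 + 0*10) - 81 = -22*(-40 + 0) - 81 = -22*(-40) - 81 = 880 - 81 = 799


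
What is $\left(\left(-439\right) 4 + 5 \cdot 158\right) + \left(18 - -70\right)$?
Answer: $-878$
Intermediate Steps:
$\left(\left(-439\right) 4 + 5 \cdot 158\right) + \left(18 - -70\right) = \left(-1756 + 790\right) + \left(18 + 70\right) = -966 + 88 = -878$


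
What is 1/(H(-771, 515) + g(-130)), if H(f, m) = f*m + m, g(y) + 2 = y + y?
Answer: -1/396812 ≈ -2.5201e-6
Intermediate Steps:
g(y) = -2 + 2*y (g(y) = -2 + (y + y) = -2 + 2*y)
H(f, m) = m + f*m
1/(H(-771, 515) + g(-130)) = 1/(515*(1 - 771) + (-2 + 2*(-130))) = 1/(515*(-770) + (-2 - 260)) = 1/(-396550 - 262) = 1/(-396812) = -1/396812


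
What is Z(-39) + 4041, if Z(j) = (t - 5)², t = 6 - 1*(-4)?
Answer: 4066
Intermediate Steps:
t = 10 (t = 6 + 4 = 10)
Z(j) = 25 (Z(j) = (10 - 5)² = 5² = 25)
Z(-39) + 4041 = 25 + 4041 = 4066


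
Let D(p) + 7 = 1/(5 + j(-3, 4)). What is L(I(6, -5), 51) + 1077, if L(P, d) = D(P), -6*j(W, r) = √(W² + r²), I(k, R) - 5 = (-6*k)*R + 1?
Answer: 26756/25 ≈ 1070.2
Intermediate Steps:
I(k, R) = 6 - 6*R*k (I(k, R) = 5 + ((-6*k)*R + 1) = 5 + (-6*R*k + 1) = 5 + (1 - 6*R*k) = 6 - 6*R*k)
j(W, r) = -√(W² + r²)/6
D(p) = -169/25 (D(p) = -7 + 1/(5 - √((-3)² + 4²)/6) = -7 + 1/(5 - √(9 + 16)/6) = -7 + 1/(5 - √25/6) = -7 + 1/(5 - ⅙*5) = -7 + 1/(5 - ⅚) = -7 + 1/(25/6) = -7 + 6/25 = -169/25)
L(P, d) = -169/25
L(I(6, -5), 51) + 1077 = -169/25 + 1077 = 26756/25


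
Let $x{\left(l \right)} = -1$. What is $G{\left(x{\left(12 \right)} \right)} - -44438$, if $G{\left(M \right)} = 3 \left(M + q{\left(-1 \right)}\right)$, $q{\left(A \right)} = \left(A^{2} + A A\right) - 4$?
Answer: $44429$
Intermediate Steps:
$q{\left(A \right)} = -4 + 2 A^{2}$ ($q{\left(A \right)} = \left(A^{2} + A^{2}\right) - 4 = 2 A^{2} - 4 = -4 + 2 A^{2}$)
$G{\left(M \right)} = -6 + 3 M$ ($G{\left(M \right)} = 3 \left(M - \left(4 - 2 \left(-1\right)^{2}\right)\right) = 3 \left(M + \left(-4 + 2 \cdot 1\right)\right) = 3 \left(M + \left(-4 + 2\right)\right) = 3 \left(M - 2\right) = 3 \left(-2 + M\right) = -6 + 3 M$)
$G{\left(x{\left(12 \right)} \right)} - -44438 = \left(-6 + 3 \left(-1\right)\right) - -44438 = \left(-6 - 3\right) + 44438 = -9 + 44438 = 44429$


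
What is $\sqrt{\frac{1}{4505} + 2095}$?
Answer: $\frac{6 \sqrt{1181057830}}{4505} \approx 45.771$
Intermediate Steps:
$\sqrt{\frac{1}{4505} + 2095} = \sqrt{\frac{9437976}{4505}} = \frac{6 \sqrt{1181057830}}{4505}$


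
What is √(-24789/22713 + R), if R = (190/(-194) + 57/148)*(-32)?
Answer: 53*√4711381219091/27172319 ≈ 4.2337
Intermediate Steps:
R = 68248/3589 (R = (190*(-1/194) + 57*(1/148))*(-32) = (-95/97 + 57/148)*(-32) = -8531/14356*(-32) = 68248/3589 ≈ 19.016)
√(-24789/22713 + R) = √(-24789/22713 + 68248/3589) = √(-24789*1/22713 + 68248/3589) = √(-8263/7571 + 68248/3589) = √(487049701/27172319) = 53*√4711381219091/27172319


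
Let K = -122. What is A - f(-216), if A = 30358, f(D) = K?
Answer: 30480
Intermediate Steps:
f(D) = -122
A - f(-216) = 30358 - 1*(-122) = 30358 + 122 = 30480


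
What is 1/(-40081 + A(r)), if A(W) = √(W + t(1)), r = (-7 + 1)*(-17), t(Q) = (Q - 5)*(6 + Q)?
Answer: -40081/1606486487 - √74/1606486487 ≈ -2.4955e-5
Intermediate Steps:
t(Q) = (-5 + Q)*(6 + Q)
r = 102 (r = -6*(-17) = 102)
A(W) = √(-28 + W) (A(W) = √(W + (-30 + 1 + 1²)) = √(W + (-30 + 1 + 1)) = √(W - 28) = √(-28 + W))
1/(-40081 + A(r)) = 1/(-40081 + √(-28 + 102)) = 1/(-40081 + √74)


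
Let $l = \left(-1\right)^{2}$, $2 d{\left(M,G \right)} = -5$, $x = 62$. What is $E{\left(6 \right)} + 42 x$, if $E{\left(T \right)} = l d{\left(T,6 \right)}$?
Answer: $\frac{5203}{2} \approx 2601.5$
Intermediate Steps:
$d{\left(M,G \right)} = - \frac{5}{2}$ ($d{\left(M,G \right)} = \frac{1}{2} \left(-5\right) = - \frac{5}{2}$)
$l = 1$
$E{\left(T \right)} = - \frac{5}{2}$ ($E{\left(T \right)} = 1 \left(- \frac{5}{2}\right) = - \frac{5}{2}$)
$E{\left(6 \right)} + 42 x = - \frac{5}{2} + 42 \cdot 62 = - \frac{5}{2} + 2604 = \frac{5203}{2}$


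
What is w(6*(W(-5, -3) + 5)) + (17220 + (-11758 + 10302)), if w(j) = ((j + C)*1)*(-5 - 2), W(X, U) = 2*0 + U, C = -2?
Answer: 15694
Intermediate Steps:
W(X, U) = U (W(X, U) = 0 + U = U)
w(j) = 14 - 7*j (w(j) = ((j - 2)*1)*(-5 - 2) = ((-2 + j)*1)*(-7) = (-2 + j)*(-7) = 14 - 7*j)
w(6*(W(-5, -3) + 5)) + (17220 + (-11758 + 10302)) = (14 - 42*(-3 + 5)) + (17220 + (-11758 + 10302)) = (14 - 42*2) + (17220 - 1456) = (14 - 7*12) + 15764 = (14 - 84) + 15764 = -70 + 15764 = 15694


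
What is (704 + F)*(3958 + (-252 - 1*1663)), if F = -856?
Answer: -310536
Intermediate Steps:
(704 + F)*(3958 + (-252 - 1*1663)) = (704 - 856)*(3958 + (-252 - 1*1663)) = -152*(3958 + (-252 - 1663)) = -152*(3958 - 1915) = -152*2043 = -310536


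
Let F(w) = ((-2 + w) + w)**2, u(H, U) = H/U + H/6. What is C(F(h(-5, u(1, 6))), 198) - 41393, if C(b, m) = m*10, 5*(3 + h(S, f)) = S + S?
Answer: -39413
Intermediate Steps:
u(H, U) = H/6 + H/U (u(H, U) = H/U + H*(1/6) = H/U + H/6 = H/6 + H/U)
h(S, f) = -3 + 2*S/5 (h(S, f) = -3 + (S + S)/5 = -3 + (2*S)/5 = -3 + 2*S/5)
F(w) = (-2 + 2*w)**2
C(b, m) = 10*m
C(F(h(-5, u(1, 6))), 198) - 41393 = 10*198 - 41393 = 1980 - 41393 = -39413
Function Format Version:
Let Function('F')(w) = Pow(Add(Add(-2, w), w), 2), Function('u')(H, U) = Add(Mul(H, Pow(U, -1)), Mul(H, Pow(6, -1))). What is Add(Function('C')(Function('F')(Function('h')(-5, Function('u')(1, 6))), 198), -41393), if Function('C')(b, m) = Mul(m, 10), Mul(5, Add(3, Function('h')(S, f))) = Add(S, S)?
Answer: -39413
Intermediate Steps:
Function('u')(H, U) = Add(Mul(Rational(1, 6), H), Mul(H, Pow(U, -1))) (Function('u')(H, U) = Add(Mul(H, Pow(U, -1)), Mul(H, Rational(1, 6))) = Add(Mul(H, Pow(U, -1)), Mul(Rational(1, 6), H)) = Add(Mul(Rational(1, 6), H), Mul(H, Pow(U, -1))))
Function('h')(S, f) = Add(-3, Mul(Rational(2, 5), S)) (Function('h')(S, f) = Add(-3, Mul(Rational(1, 5), Add(S, S))) = Add(-3, Mul(Rational(1, 5), Mul(2, S))) = Add(-3, Mul(Rational(2, 5), S)))
Function('F')(w) = Pow(Add(-2, Mul(2, w)), 2)
Function('C')(b, m) = Mul(10, m)
Add(Function('C')(Function('F')(Function('h')(-5, Function('u')(1, 6))), 198), -41393) = Add(Mul(10, 198), -41393) = Add(1980, -41393) = -39413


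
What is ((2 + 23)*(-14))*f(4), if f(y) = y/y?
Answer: -350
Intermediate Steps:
f(y) = 1
((2 + 23)*(-14))*f(4) = ((2 + 23)*(-14))*1 = (25*(-14))*1 = -350*1 = -350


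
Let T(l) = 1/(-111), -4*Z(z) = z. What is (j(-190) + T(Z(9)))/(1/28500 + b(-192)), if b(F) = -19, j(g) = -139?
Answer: 146585000/20035463 ≈ 7.3163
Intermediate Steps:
Z(z) = -z/4
T(l) = -1/111
(j(-190) + T(Z(9)))/(1/28500 + b(-192)) = (-139 - 1/111)/(1/28500 - 19) = -15430/(111*(1/28500 - 19)) = -15430/(111*(-541499/28500)) = -15430/111*(-28500/541499) = 146585000/20035463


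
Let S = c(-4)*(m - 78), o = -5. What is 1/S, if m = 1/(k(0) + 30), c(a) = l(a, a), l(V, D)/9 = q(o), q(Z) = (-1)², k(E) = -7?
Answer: -23/16137 ≈ -0.0014253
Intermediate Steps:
q(Z) = 1
l(V, D) = 9 (l(V, D) = 9*1 = 9)
c(a) = 9
m = 1/23 (m = 1/(-7 + 30) = 1/23 ≈ 0.043478)
S = -16137/23 (S = 9*(1/23 - 78) = 9*(-1793/23) = -16137/23 ≈ -701.61)
1/S = 1/(-16137/23) = -23/16137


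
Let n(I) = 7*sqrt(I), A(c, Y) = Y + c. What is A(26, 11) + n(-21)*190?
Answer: 37 + 1330*I*sqrt(21) ≈ 37.0 + 6094.8*I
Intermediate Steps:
A(26, 11) + n(-21)*190 = (11 + 26) + (7*sqrt(-21))*190 = 37 + (7*(I*sqrt(21)))*190 = 37 + (7*I*sqrt(21))*190 = 37 + 1330*I*sqrt(21)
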